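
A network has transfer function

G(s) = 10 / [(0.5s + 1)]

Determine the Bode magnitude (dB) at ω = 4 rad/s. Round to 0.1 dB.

At ω = 4 rad/s:
pole (1 + j4·0.5) = 1 + j2 → |·| ≈ 2.2361, ∠ ≈ 63.43°
|G| = 10 · 1 / (2.2361) ≈ 4.4721
Gain = 20 log₁₀(4.4721) ≈ 13.01 dB

13.0 dB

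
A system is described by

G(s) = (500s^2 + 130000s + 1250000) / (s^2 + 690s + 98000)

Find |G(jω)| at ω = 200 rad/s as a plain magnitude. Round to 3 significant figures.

Substitute s = j200:
Numerator: 500(j200)^2 + 130000(j200) + 1250000 = -18750000 + j26000000
Denominator: (j200)^2 + 690(j200) + 98000 = 58000 + j138000
|N| = √(18750000² + 26000000²) ≈ 3.2056e+07, ∠N ≈ 125.80°
|D| = √(58000² + 138000²) ≈ 1.4969e+05, ∠D ≈ 67.20°
|G| = 3.2056e+07 / 1.4969e+05 ≈ 214.15

214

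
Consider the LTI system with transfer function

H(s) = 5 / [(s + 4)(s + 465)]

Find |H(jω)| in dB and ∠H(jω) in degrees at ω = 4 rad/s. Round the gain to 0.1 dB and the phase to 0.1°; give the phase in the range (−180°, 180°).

At s = jω = j4:
pole (s+4): 4 + j4 → |·| = √(4²+4²) = √32 ≈ 5.6569, ∠ = arctan(4/4) ≈ 45.00°
pole (s+465): 465 + j4 → |·| = √(465²+4²) = √216241 ≈ 465.02, ∠ = arctan(4/465) ≈ 0.49°
|H| = 5 / 2630.6 ≈ 0.0019007
Gain = 20 log₁₀(0.0019007) ≈ -54.42 dB
∠H = 0.00° − 45.49° = -45.49°

-54.4 dB, -45.5°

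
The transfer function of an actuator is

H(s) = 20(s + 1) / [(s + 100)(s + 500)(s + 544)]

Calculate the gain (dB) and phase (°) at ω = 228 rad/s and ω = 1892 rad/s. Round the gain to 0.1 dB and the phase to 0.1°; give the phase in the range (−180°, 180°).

ω = 228: -85.0 dB, -23.8°; ω = 1892: -105.7 dB, -146.2°

At s = jω = j228:
zero (s+1): 1 + j228 → |·| = √(1²+228²) = √51985 ≈ 228, ∠ = arctan(228/1) ≈ 89.75°
pole (s+100): 100 + j228 → |·| = √(100²+228²) = √61984 ≈ 248.97, ∠ = arctan(228/100) ≈ 66.32°
pole (s+500): 500 + j228 → |·| = √(500²+228²) = √301984 ≈ 549.53, ∠ = arctan(228/500) ≈ 24.51°
pole (s+544): 544 + j228 → |·| = √(544²+228²) = √347920 ≈ 589.85, ∠ = arctan(228/544) ≈ 22.74°
|H| = 20 · 228 / 8.0701e+07 ≈ 5.6505e-05
Gain = 20 log₁₀(5.6505e-05) ≈ -84.96 dB
∠H = 89.75° − 113.57° = -23.82°

At s = jω = j1892:
zero (s+1): 1 + j1892 → |·| = √(1²+1892²) = √3579665 ≈ 1892, ∠ = arctan(1892/1) ≈ 89.97°
pole (s+100): 100 + j1892 → |·| = √(100²+1892²) = √3589664 ≈ 1894.6, ∠ = arctan(1892/100) ≈ 86.97°
pole (s+500): 500 + j1892 → |·| = √(500²+1892²) = √3829664 ≈ 1957, ∠ = arctan(1892/500) ≈ 75.20°
pole (s+544): 544 + j1892 → |·| = √(544²+1892²) = √3875600 ≈ 1968.7, ∠ = arctan(1892/544) ≈ 73.96°
|H| = 20 · 1892 / 7.2994e+09 ≈ 5.184e-06
Gain = 20 log₁₀(5.184e-06) ≈ -105.71 dB
∠H = 89.97° − 236.13° = -146.16°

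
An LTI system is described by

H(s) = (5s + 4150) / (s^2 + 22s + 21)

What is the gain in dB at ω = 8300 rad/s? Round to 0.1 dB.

Substitute s = j8300:
Numerator: 5(j8300) + 4150 = 4150 + j41500
Denominator: (j8300)^2 + 22(j8300) + 21 = -68889979 + j182600
|N| = √(4150² + 41500²) ≈ 41707, ∠N ≈ 84.29°
|D| = √(68889979² + 182600²) ≈ 6.889e+07, ∠D ≈ 179.85°
|H| = 41707 / 6.889e+07 ≈ 0.00060541
Gain = 20 log₁₀(0.00060541) ≈ -64.36 dB

-64.4 dB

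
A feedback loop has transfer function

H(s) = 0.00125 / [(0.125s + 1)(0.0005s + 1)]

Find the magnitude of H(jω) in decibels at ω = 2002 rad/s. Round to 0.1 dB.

-109.0 dB

At ω = 2002 rad/s:
pole (1 + j2002·0.125) = 1 + j250.25 → |·| ≈ 250.25, ∠ ≈ 89.77°
pole (1 + j2002·0.0005) = 1 + j1.001 → |·| ≈ 1.4149, ∠ ≈ 45.03°
|H| = 0.00125 · 1 / (250.25 · 1.4149) ≈ 3.5303e-06
Gain = 20 log₁₀(3.5303e-06) ≈ -109.04 dB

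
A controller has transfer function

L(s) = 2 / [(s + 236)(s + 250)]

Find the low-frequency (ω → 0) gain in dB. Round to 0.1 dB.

L(0) = 2 / (236·250) ≈ 3.3898e-05
20 log₁₀(3.3898e-05) ≈ -89.40 dB

-89.4 dB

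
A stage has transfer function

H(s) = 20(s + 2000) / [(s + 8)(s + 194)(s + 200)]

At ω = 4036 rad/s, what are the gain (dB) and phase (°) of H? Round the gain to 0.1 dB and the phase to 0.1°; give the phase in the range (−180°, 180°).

At s = jω = j4036:
zero (s+2000): 2000 + j4036 → |·| = √(2000²+4036²) = √20289296 ≈ 4504.4, ∠ = arctan(4036/2000) ≈ 63.64°
pole (s+8): 8 + j4036 → |·| = √(8²+4036²) = √16289360 ≈ 4036, ∠ = arctan(4036/8) ≈ 89.89°
pole (s+194): 194 + j4036 → |·| = √(194²+4036²) = √16326932 ≈ 4040.7, ∠ = arctan(4036/194) ≈ 87.25°
pole (s+200): 200 + j4036 → |·| = √(200²+4036²) = √16329296 ≈ 4041, ∠ = arctan(4036/200) ≈ 87.16°
|H| = 20 · 4504.4 / 6.5902e+10 ≈ 1.367e-06
Gain = 20 log₁₀(1.367e-06) ≈ -117.28 dB
∠H = 63.64° − 264.30° = -200.66° ≡ 159.34° (principal value)

-117.3 dB, 159.3°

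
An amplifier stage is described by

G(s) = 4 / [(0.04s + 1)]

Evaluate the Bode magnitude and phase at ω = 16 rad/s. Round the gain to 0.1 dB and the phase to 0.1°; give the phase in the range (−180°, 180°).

10.6 dB, -32.6°

At ω = 16 rad/s:
pole (1 + j16·0.04) = 1 + j0.64 → |·| ≈ 1.1873, ∠ ≈ 32.62°
|G| = 4 · 1 / (1.1873) ≈ 3.369
Gain = 20 log₁₀(3.369) ≈ 10.55 dB
∠G = (0°) − (32.62°) = -32.62°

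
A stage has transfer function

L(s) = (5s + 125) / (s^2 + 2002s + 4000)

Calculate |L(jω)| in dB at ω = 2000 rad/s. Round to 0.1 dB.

Substitute s = j2000:
Numerator: 5(j2000) + 125 = 125 + j10000
Denominator: (j2000)^2 + 2002(j2000) + 4000 = -3996000 + j4004000
|N| = √(125² + 10000²) ≈ 10001, ∠N ≈ 89.28°
|D| = √(3996000² + 4004000²) ≈ 5.6569e+06, ∠D ≈ 134.94°
|L| = 10001 / 5.6569e+06 ≈ 0.0017679
Gain = 20 log₁₀(0.0017679) ≈ -55.05 dB

-55.1 dB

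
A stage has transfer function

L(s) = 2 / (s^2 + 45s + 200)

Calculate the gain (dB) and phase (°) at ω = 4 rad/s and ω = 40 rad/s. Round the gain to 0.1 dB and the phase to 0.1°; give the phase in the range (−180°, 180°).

Substitute s = j4:
Numerator: 2 = 2 + j0
Denominator: (j4)^2 + 45(j4) + 200 = 184 + j180
|N| = √(2² + 0²) ≈ 2, ∠N ≈ 0.00°
|D| = √(184² + 180²) ≈ 257.4, ∠D ≈ 44.37°
|L| = 2 / 257.4 ≈ 0.00777
Gain = 20 log₁₀(0.00777) ≈ -42.19 dB
∠L = 0.00° − 44.37° = -44.37°

Substitute s = j40:
Numerator: 2 = 2 + j0
Denominator: (j40)^2 + 45(j40) + 200 = -1400 + j1800
|N| = √(2² + 0²) ≈ 2, ∠N ≈ 0.00°
|D| = √(1400² + 1800²) ≈ 2280.4, ∠D ≈ 127.87°
|L| = 2 / 2280.4 ≈ 0.00087704
Gain = 20 log₁₀(0.00087704) ≈ -61.14 dB
∠L = 0.00° − 127.87° = -127.87°

ω = 4: -42.2 dB, -44.4°; ω = 40: -61.1 dB, -127.9°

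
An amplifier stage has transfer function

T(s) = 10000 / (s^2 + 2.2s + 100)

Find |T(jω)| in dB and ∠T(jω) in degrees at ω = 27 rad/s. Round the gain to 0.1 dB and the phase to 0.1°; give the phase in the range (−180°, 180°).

24.0 dB, -174.6°

At s = jω = j27:
quadratic: (j27)² + 2.2·j27 + 100 = -629 + j59.4 → |·| ≈ 631.8, ∠ ≈ 174.61°
|T| = 10000 / 631.8 ≈ 15.828
Gain = 20 log₁₀(15.828) ≈ 23.99 dB
∠T = 0.00° − 174.61° = -174.61°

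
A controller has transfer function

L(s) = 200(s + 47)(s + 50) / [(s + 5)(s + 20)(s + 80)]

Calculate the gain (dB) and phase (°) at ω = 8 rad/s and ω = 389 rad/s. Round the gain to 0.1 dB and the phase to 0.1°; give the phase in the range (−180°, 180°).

ω = 8: 29.4 dB, -66.8°; ω = 389: -5.8 dB, -88.9°

At s = jω = j8:
zero (s+47): 47 + j8 → |·| = √(47²+8²) = √2273 ≈ 47.676, ∠ = arctan(8/47) ≈ 9.66°
zero (s+50): 50 + j8 → |·| = √(50²+8²) = √2564 ≈ 50.636, ∠ = arctan(8/50) ≈ 9.09°
pole (s+5): 5 + j8 → |·| = √(5²+8²) = √89 ≈ 9.434, ∠ = arctan(8/5) ≈ 57.99°
pole (s+20): 20 + j8 → |·| = √(20²+8²) = √464 ≈ 21.541, ∠ = arctan(8/20) ≈ 21.80°
pole (s+80): 80 + j8 → |·| = √(80²+8²) = √6464 ≈ 80.399, ∠ = arctan(8/80) ≈ 5.71°
|L| = 200 · 2414.1 / 16339 ≈ 29.55
Gain = 20 log₁₀(29.55) ≈ 29.41 dB
∠L = 18.75° − 85.50° = -66.75°

At s = jω = j389:
zero (s+47): 47 + j389 → |·| = √(47²+389²) = √153530 ≈ 391.83, ∠ = arctan(389/47) ≈ 83.11°
zero (s+50): 50 + j389 → |·| = √(50²+389²) = √153821 ≈ 392.2, ∠ = arctan(389/50) ≈ 82.68°
pole (s+5): 5 + j389 → |·| = √(5²+389²) = √151346 ≈ 389.03, ∠ = arctan(389/5) ≈ 89.26°
pole (s+20): 20 + j389 → |·| = √(20²+389²) = √151721 ≈ 389.51, ∠ = arctan(389/20) ≈ 87.06°
pole (s+80): 80 + j389 → |·| = √(80²+389²) = √157721 ≈ 397.14, ∠ = arctan(389/80) ≈ 78.38°
|L| = 200 · 1.5368e+05 / 6.0179e+07 ≈ 0.51074
Gain = 20 log₁₀(0.51074) ≈ -5.84 dB
∠L = 165.79° − 254.70° = -88.91°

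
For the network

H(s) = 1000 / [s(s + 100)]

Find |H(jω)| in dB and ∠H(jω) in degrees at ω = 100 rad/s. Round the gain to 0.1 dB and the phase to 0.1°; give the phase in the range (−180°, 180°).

-23.0 dB, -135.0°

At s = jω = j100:
pole (s+100): 100 + j100 → |·| = √(100²+100²) = √20000 ≈ 141.42, ∠ = arctan(100/100) ≈ 45.00°
pole at origin: |s| = 100, ∠ = 90.00° (in denominator)
|H| = 1000 / 14142 ≈ 0.070711
Gain = 20 log₁₀(0.070711) ≈ -23.01 dB
∠H = 0.00° − 135.00° = -135.00°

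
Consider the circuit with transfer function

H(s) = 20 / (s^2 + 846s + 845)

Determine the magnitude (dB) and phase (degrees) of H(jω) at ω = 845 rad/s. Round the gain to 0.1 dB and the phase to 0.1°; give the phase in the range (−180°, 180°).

Substitute s = j845:
Numerator: 20 = 20 + j0
Denominator: (j845)^2 + 846(j845) + 845 = -713180 + j714870
|N| = √(20² + 0²) ≈ 20, ∠N ≈ 0.00°
|D| = √(713180² + 714870²) ≈ 1.0098e+06, ∠D ≈ 134.93°
|H| = 20 / 1.0098e+06 ≈ 1.9806e-05
Gain = 20 log₁₀(1.9806e-05) ≈ -94.06 dB
∠H = 0.00° − 134.93° = -134.93°

-94.1 dB, -134.9°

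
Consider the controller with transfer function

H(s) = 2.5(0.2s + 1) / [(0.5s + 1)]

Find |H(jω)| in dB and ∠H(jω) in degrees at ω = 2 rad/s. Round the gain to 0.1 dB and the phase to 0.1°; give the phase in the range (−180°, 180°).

At ω = 2 rad/s:
zero (1 + j2·0.2) = 1 + j0.4 → |·| ≈ 1.077, ∠ ≈ 21.80°
pole (1 + j2·0.5) = 1 + j1 → |·| ≈ 1.4142, ∠ ≈ 45.00°
|H| = 2.5 · 1.077 / (1.4142) ≈ 1.9039
Gain = 20 log₁₀(1.9039) ≈ 5.59 dB
∠H = (21.80°) − (45.00°) = -23.20°

5.6 dB, -23.2°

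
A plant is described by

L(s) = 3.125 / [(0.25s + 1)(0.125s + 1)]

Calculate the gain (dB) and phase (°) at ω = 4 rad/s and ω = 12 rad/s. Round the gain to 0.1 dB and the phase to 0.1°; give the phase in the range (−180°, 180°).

At ω = 4 rad/s:
pole (1 + j4·0.25) = 1 + j1 → |·| ≈ 1.4142, ∠ ≈ 45.00°
pole (1 + j4·0.125) = 1 + j0.5 → |·| ≈ 1.118, ∠ ≈ 26.57°
|L| = 3.125 · 1 / (1.4142 · 1.118) ≈ 1.9765
Gain = 20 log₁₀(1.9765) ≈ 5.92 dB
∠L = (0°) − (45.00° + 26.57°) = -71.57°

At ω = 12 rad/s:
pole (1 + j12·0.25) = 1 + j3 → |·| ≈ 3.1623, ∠ ≈ 71.57°
pole (1 + j12·0.125) = 1 + j1.5 → |·| ≈ 1.8028, ∠ ≈ 56.31°
|L| = 3.125 · 1 / (3.1623 · 1.8028) ≈ 0.54815
Gain = 20 log₁₀(0.54815) ≈ -5.22 dB
∠L = (0°) − (71.57° + 56.31°) = -127.88°

ω = 4: 5.9 dB, -71.6°; ω = 12: -5.2 dB, -127.9°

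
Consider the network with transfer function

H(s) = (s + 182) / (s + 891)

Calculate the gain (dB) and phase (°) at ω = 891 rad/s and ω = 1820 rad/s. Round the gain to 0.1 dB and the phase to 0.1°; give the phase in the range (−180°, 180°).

ω = 891: -2.8 dB, 33.5°; ω = 1820: -0.9 dB, 20.4°

At s = jω = j891:
zero (s+182): 182 + j891 → |·| = √(182²+891²) = √827005 ≈ 909.4, ∠ = arctan(891/182) ≈ 78.46°
pole (s+891): 891 + j891 → |·| = √(891²+891²) = √1587762 ≈ 1260.1, ∠ = arctan(891/891) ≈ 45.00°
|H| = 1 · 909.4 / 1260.1 ≈ 0.72169
Gain = 20 log₁₀(0.72169) ≈ -2.83 dB
∠H = 78.46° − 45.00° = 33.46°

At s = jω = j1820:
zero (s+182): 182 + j1820 → |·| = √(182²+1820²) = √3345524 ≈ 1829.1, ∠ = arctan(1820/182) ≈ 84.29°
pole (s+891): 891 + j1820 → |·| = √(891²+1820²) = √4106281 ≈ 2026.4, ∠ = arctan(1820/891) ≈ 63.92°
|H| = 1 · 1829.1 / 2026.4 ≈ 0.90264
Gain = 20 log₁₀(0.90264) ≈ -0.89 dB
∠H = 84.29° − 63.92° = 20.37°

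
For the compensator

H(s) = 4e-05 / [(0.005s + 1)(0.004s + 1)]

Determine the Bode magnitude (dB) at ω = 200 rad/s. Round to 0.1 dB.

-93.1 dB

At ω = 200 rad/s:
pole (1 + j200·0.005) = 1 + j1 → |·| ≈ 1.4142, ∠ ≈ 45.00°
pole (1 + j200·0.004) = 1 + j0.8 → |·| ≈ 1.2806, ∠ ≈ 38.66°
|H| = 4e-05 · 1 / (1.4142 · 1.2806) ≈ 2.2087e-05
Gain = 20 log₁₀(2.2087e-05) ≈ -93.12 dB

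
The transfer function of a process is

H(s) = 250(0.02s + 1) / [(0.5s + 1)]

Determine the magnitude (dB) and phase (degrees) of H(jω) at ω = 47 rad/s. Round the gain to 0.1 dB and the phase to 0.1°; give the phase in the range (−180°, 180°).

At ω = 47 rad/s:
zero (1 + j47·0.02) = 1 + j0.94 → |·| ≈ 1.3724, ∠ ≈ 43.23°
pole (1 + j47·0.5) = 1 + j23.5 → |·| ≈ 23.521, ∠ ≈ 87.56°
|H| = 250 · 1.3724 / (23.521) ≈ 14.587
Gain = 20 log₁₀(14.587) ≈ 23.28 dB
∠H = (43.23°) − (87.56°) = -44.33°

23.3 dB, -44.3°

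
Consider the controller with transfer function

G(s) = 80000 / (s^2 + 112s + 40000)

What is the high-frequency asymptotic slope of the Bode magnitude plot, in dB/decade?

-40 dB/decade

Each pole contributes −20 dB/decade at high frequency; each zero contributes +20 dB/decade.
Net: 0 zero(s) − 2 pole(s) → -40 dB/decade.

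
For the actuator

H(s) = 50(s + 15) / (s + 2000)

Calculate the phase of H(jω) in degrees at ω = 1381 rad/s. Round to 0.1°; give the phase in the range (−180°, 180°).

54.8°

At s = jω = j1381:
zero (s+15): 15 + j1381 → |·| = √(15²+1381²) = √1907386 ≈ 1381.1, ∠ = arctan(1381/15) ≈ 89.38°
pole (s+2000): 2000 + j1381 → |·| = √(2000²+1381²) = √5907161 ≈ 2430.5, ∠ = arctan(1381/2000) ≈ 34.63°
∠H = 89.38° − 34.63° = 54.75°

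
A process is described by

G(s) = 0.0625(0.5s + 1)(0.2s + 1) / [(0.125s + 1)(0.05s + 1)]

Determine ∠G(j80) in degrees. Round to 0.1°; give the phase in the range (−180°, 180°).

14.7°

At ω = 80 rad/s:
zero (1 + j80·0.5) = 1 + j40 → |·| ≈ 40.012, ∠ ≈ 88.57°
zero (1 + j80·0.2) = 1 + j16 → |·| ≈ 16.031, ∠ ≈ 86.42°
pole (1 + j80·0.125) = 1 + j10 → |·| ≈ 10.05, ∠ ≈ 84.29°
pole (1 + j80·0.05) = 1 + j4 → |·| ≈ 4.1231, ∠ ≈ 75.96°
∠G = (88.57° + 86.42°) − (84.29° + 75.96°) = 14.74°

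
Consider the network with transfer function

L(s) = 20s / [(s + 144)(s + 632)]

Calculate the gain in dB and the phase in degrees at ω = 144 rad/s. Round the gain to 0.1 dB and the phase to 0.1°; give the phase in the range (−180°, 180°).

At s = jω = j144:
zero at origin: s = j144 → |·| = 144, ∠ = 90.00°
pole (s+144): 144 + j144 → |·| = √(144²+144²) = √41472 ≈ 203.65, ∠ = arctan(144/144) ≈ 45.00°
pole (s+632): 632 + j144 → |·| = √(632²+144²) = √420160 ≈ 648.2, ∠ = arctan(144/632) ≈ 12.84°
|L| = 20 · 144 / 1.3201e+05 ≈ 0.021817
Gain = 20 log₁₀(0.021817) ≈ -33.22 dB
∠L = 90.00° − 57.84° = 32.16°

-33.2 dB, 32.2°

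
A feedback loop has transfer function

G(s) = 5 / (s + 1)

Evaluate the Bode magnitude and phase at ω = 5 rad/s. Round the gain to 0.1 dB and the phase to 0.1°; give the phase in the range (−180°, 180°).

-0.2 dB, -78.7°

Substitute s = j5:
Numerator: 5 = 5 + j0
Denominator: (j5) + 1 = 1 + j5
|N| = √(5² + 0²) ≈ 5, ∠N ≈ 0.00°
|D| = √(1² + 5²) ≈ 5.099, ∠D ≈ 78.69°
|G| = 5 / 5.099 ≈ 0.98058
Gain = 20 log₁₀(0.98058) ≈ -0.17 dB
∠G = 0.00° − 78.69° = -78.69°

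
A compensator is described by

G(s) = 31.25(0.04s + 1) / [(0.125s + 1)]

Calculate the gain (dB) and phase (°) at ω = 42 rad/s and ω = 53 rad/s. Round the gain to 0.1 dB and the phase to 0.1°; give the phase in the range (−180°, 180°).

At ω = 42 rad/s:
zero (1 + j42·0.04) = 1 + j1.68 → |·| ≈ 1.9551, ∠ ≈ 59.24°
pole (1 + j42·0.125) = 1 + j5.25 → |·| ≈ 5.3444, ∠ ≈ 79.22°
|G| = 31.25 · 1.9551 / (5.3444) ≈ 11.432
Gain = 20 log₁₀(11.432) ≈ 21.16 dB
∠G = (59.24°) − (79.22°) = -19.98°

At ω = 53 rad/s:
zero (1 + j53·0.04) = 1 + j2.12 → |·| ≈ 2.344, ∠ ≈ 64.75°
pole (1 + j53·0.125) = 1 + j6.625 → |·| ≈ 6.7, ∠ ≈ 81.42°
|G| = 31.25 · 2.344 / (6.7) ≈ 10.933
Gain = 20 log₁₀(10.933) ≈ 20.77 dB
∠G = (64.75°) − (81.42°) = -16.67°

ω = 42: 21.2 dB, -20.0°; ω = 53: 20.8 dB, -16.7°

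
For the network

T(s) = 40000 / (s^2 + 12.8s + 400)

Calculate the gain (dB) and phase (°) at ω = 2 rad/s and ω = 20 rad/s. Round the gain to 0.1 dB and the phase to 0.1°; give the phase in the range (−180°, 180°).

ω = 2: 40.1 dB, -3.7°; ω = 20: 43.9 dB, -90.0°

At s = jω = j2:
quadratic: (j2)² + 12.8·j2 + 400 = 396 + j25.6 → |·| ≈ 396.83, ∠ ≈ 3.70°
|T| = 40000 / 396.83 ≈ 100.8
Gain = 20 log₁₀(100.8) ≈ 40.07 dB
∠T = 0.00° − 3.70° = -3.70°

At s = jω = j20:
quadratic: (j20)² + 12.8·j20 + 400 = 0 + j256 → |·| ≈ 256, ∠ ≈ 90.00°
|T| = 40000 / 256 ≈ 156.25
Gain = 20 log₁₀(156.25) ≈ 43.88 dB
∠T = 0.00° − 90.00° = -90.00°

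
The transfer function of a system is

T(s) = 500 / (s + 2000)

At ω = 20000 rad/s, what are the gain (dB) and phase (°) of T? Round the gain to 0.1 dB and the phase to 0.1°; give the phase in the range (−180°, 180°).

Substitute s = j20000:
Numerator: 500 = 500 + j0
Denominator: (j20000) + 2000 = 2000 + j20000
|N| = √(500² + 0²) ≈ 500, ∠N ≈ 0.00°
|D| = √(2000² + 20000²) ≈ 20100, ∠D ≈ 84.29°
|T| = 500 / 20100 ≈ 0.024876
Gain = 20 log₁₀(0.024876) ≈ -32.08 dB
∠T = 0.00° − 84.29° = -84.29°

-32.1 dB, -84.3°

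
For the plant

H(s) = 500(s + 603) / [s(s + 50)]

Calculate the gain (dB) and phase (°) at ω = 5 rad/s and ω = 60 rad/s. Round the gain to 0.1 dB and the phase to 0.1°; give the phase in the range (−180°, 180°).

At s = jω = j5:
zero (s+603): 603 + j5 → |·| = √(603²+5²) = √363634 ≈ 603.02, ∠ = arctan(5/603) ≈ 0.48°
pole (s+50): 50 + j5 → |·| = √(50²+5²) = √2525 ≈ 50.249, ∠ = arctan(5/50) ≈ 5.71°
pole at origin: |s| = 5, ∠ = 90.00° (in denominator)
|H| = 500 · 603.02 / 251.25 ≈ 1200
Gain = 20 log₁₀(1200) ≈ 61.58 dB
∠H = 0.48° − 95.71° = -95.23°

At s = jω = j60:
zero (s+603): 603 + j60 → |·| = √(603²+60²) = √367209 ≈ 605.98, ∠ = arctan(60/603) ≈ 5.68°
pole (s+50): 50 + j60 → |·| = √(50²+60²) = √6100 ≈ 78.102, ∠ = arctan(60/50) ≈ 50.19°
pole at origin: |s| = 60, ∠ = 90.00° (in denominator)
|H| = 500 · 605.98 / 4686.1 ≈ 64.657
Gain = 20 log₁₀(64.657) ≈ 36.21 dB
∠H = 5.68° − 140.19° = -134.51°

ω = 5: 61.6 dB, -95.2°; ω = 60: 36.2 dB, -134.5°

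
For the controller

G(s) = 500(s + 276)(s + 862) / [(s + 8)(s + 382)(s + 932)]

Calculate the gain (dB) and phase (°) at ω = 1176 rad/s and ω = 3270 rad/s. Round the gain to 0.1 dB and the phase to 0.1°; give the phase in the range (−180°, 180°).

At s = jω = j1176:
zero (s+276): 276 + j1176 → |·| = √(276²+1176²) = √1459152 ≈ 1208, ∠ = arctan(1176/276) ≈ 76.79°
zero (s+862): 862 + j1176 → |·| = √(862²+1176²) = √2126020 ≈ 1458.1, ∠ = arctan(1176/862) ≈ 53.76°
pole (s+8): 8 + j1176 → |·| = √(8²+1176²) = √1383040 ≈ 1176, ∠ = arctan(1176/8) ≈ 89.61°
pole (s+382): 382 + j1176 → |·| = √(382²+1176²) = √1528900 ≈ 1236.5, ∠ = arctan(1176/382) ≈ 72.00°
pole (s+932): 932 + j1176 → |·| = √(932²+1176²) = √2251600 ≈ 1500.5, ∠ = arctan(1176/932) ≈ 51.60°
|G| = 500 · 1.7614e+06 / 2.1819e+09 ≈ 0.40364
Gain = 20 log₁₀(0.40364) ≈ -7.88 dB
∠G = 130.55° − 213.21° = -82.66°

At s = jω = j3270:
zero (s+276): 276 + j3270 → |·| = √(276²+3270²) = √10769076 ≈ 3281.6, ∠ = arctan(3270/276) ≈ 85.18°
zero (s+862): 862 + j3270 → |·| = √(862²+3270²) = √11435944 ≈ 3381.7, ∠ = arctan(3270/862) ≈ 75.23°
pole (s+8): 8 + j3270 → |·| = √(8²+3270²) = √10692964 ≈ 3270, ∠ = arctan(3270/8) ≈ 89.86°
pole (s+382): 382 + j3270 → |·| = √(382²+3270²) = √10838824 ≈ 3292.2, ∠ = arctan(3270/382) ≈ 83.34°
pole (s+932): 932 + j3270 → |·| = √(932²+3270²) = √11561524 ≈ 3400.2, ∠ = arctan(3270/932) ≈ 74.09°
|G| = 500 · 1.1097e+07 / 3.6605e+10 ≈ 0.15158
Gain = 20 log₁₀(0.15158) ≈ -16.39 dB
∠G = 160.41° − 247.29° = -86.88°

ω = 1176: -7.9 dB, -82.7°; ω = 3270: -16.4 dB, -86.9°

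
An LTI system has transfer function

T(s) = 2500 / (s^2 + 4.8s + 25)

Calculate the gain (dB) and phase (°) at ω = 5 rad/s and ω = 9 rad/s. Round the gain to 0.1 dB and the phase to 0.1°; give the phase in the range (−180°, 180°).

At s = jω = j5:
quadratic: (j5)² + 4.8·j5 + 25 = 0 + j24 → |·| ≈ 24, ∠ ≈ 90.00°
|T| = 2500 / 24 ≈ 104.17
Gain = 20 log₁₀(104.17) ≈ 40.35 dB
∠T = 0.00° − 90.00° = -90.00°

At s = jω = j9:
quadratic: (j9)² + 4.8·j9 + 25 = -56 + j43.2 → |·| ≈ 70.727, ∠ ≈ 142.35°
|T| = 2500 / 70.727 ≈ 35.347
Gain = 20 log₁₀(35.347) ≈ 30.97 dB
∠T = 0.00° − 142.35° = -142.35°

ω = 5: 40.4 dB, -90.0°; ω = 9: 31.0 dB, -142.4°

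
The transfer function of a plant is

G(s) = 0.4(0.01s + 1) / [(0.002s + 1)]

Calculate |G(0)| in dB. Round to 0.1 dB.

G(0) = 0.4 · 1 / 1 = 0.4
20 log₁₀(0.4) ≈ -7.96 dB

-8.0 dB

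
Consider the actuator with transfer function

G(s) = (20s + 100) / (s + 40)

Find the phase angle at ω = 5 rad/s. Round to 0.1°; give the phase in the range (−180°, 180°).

37.9°

Substitute s = j5:
Numerator: 20(j5) + 100 = 100 + j100
Denominator: (j5) + 40 = 40 + j5
|N| = √(100² + 100²) ≈ 141.42, ∠N ≈ 45.00°
|D| = √(40² + 5²) ≈ 40.311, ∠D ≈ 7.13°
∠G = 45.00° − 7.13° = 37.87°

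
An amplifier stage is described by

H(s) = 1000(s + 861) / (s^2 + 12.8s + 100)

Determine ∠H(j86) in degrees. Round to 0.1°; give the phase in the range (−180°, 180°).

At s = jω = j86:
zero (s+861): 861 + j86 → |·| = √(861²+86²) = √748717 ≈ 865.28, ∠ = arctan(86/861) ≈ 5.70°
quadratic: (j86)² + 12.8·j86 + 100 = -7296 + j1100.8 → |·| ≈ 7378.6, ∠ ≈ 171.42°
∠H = 5.70° − 171.42° = -165.72°

-165.7°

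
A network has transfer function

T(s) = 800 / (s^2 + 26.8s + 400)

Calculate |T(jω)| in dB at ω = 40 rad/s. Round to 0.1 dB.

-6.1 dB

At s = jω = j40:
quadratic: (j40)² + 26.8·j40 + 400 = -1200 + j1072 → |·| ≈ 1609.1, ∠ ≈ 138.22°
|T| = 800 / 1609.1 ≈ 0.49717
Gain = 20 log₁₀(0.49717) ≈ -6.07 dB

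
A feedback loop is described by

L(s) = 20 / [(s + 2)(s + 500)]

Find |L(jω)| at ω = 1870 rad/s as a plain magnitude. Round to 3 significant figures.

5.53e-06

At s = jω = j1870:
pole (s+2): 2 + j1870 → |·| = √(2²+1870²) = √3496904 ≈ 1870, ∠ = arctan(1870/2) ≈ 89.94°
pole (s+500): 500 + j1870 → |·| = √(500²+1870²) = √3746900 ≈ 1935.7, ∠ = arctan(1870/500) ≈ 75.03°
|L| = 20 / 3.6198e+06 ≈ 5.5252e-06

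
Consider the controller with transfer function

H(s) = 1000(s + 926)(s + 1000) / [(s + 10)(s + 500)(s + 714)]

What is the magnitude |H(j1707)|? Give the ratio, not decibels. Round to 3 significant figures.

At s = jω = j1707:
zero (s+926): 926 + j1707 → |·| = √(926²+1707²) = √3771325 ≈ 1942, ∠ = arctan(1707/926) ≈ 61.52°
zero (s+1000): 1000 + j1707 → |·| = √(1000²+1707²) = √3913849 ≈ 1978.3, ∠ = arctan(1707/1000) ≈ 59.64°
pole (s+10): 10 + j1707 → |·| = √(10²+1707²) = √2913949 ≈ 1707, ∠ = arctan(1707/10) ≈ 89.66°
pole (s+500): 500 + j1707 → |·| = √(500²+1707²) = √3163849 ≈ 1778.7, ∠ = arctan(1707/500) ≈ 73.67°
pole (s+714): 714 + j1707 → |·| = √(714²+1707²) = √3423645 ≈ 1850.3, ∠ = arctan(1707/714) ≈ 67.30°
|H| = 1000 · 3.8419e+06 / 5.618e+09 ≈ 0.68386

0.684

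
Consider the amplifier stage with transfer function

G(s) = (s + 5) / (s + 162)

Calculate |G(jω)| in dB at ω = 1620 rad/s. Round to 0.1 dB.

Substitute s = j1620:
Numerator: (j1620) + 5 = 5 + j1620
Denominator: (j1620) + 162 = 162 + j1620
|N| = √(5² + 1620²) ≈ 1620, ∠N ≈ 89.82°
|D| = √(162² + 1620²) ≈ 1628.1, ∠D ≈ 84.29°
|G| = 1620 / 1628.1 ≈ 0.99502
Gain = 20 log₁₀(0.99502) ≈ -0.04 dB

-0.0 dB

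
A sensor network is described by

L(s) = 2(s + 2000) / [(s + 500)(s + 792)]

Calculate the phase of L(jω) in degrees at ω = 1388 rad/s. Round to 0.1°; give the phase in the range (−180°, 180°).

-95.7°

At s = jω = j1388:
zero (s+2000): 2000 + j1388 → |·| = √(2000²+1388²) = √5926544 ≈ 2434.4, ∠ = arctan(1388/2000) ≈ 34.76°
pole (s+500): 500 + j1388 → |·| = √(500²+1388²) = √2176544 ≈ 1475.3, ∠ = arctan(1388/500) ≈ 70.19°
pole (s+792): 792 + j1388 → |·| = √(792²+1388²) = √2553808 ≈ 1598.1, ∠ = arctan(1388/792) ≈ 60.29°
∠L = 34.76° − 130.48° = -95.72°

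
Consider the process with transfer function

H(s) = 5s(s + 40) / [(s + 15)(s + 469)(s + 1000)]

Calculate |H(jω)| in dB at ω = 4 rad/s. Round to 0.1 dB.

At s = jω = j4:
zero (s+40): 40 + j4 → |·| = √(40²+4²) = √1616 ≈ 40.2, ∠ = arctan(4/40) ≈ 5.71°
zero at origin: s = j4 → |·| = 4, ∠ = 90.00°
pole (s+15): 15 + j4 → |·| = √(15²+4²) = √241 ≈ 15.524, ∠ = arctan(4/15) ≈ 14.93°
pole (s+469): 469 + j4 → |·| = √(469²+4²) = √219977 ≈ 469.02, ∠ = arctan(4/469) ≈ 0.49°
pole (s+1000): 1000 + j4 → |·| = √(1000²+4²) = √1000016 ≈ 1000, ∠ = arctan(4/1000) ≈ 0.23°
|H| = 5 · 160.8 / 7.2811e+06 ≈ 0.00011042
Gain = 20 log₁₀(0.00011042) ≈ -79.14 dB

-79.1 dB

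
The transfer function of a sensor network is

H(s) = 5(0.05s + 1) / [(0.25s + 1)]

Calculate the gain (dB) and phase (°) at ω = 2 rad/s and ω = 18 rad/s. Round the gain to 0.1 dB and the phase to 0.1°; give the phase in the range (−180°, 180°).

ω = 2: 13.1 dB, -20.9°; ω = 18: 3.3 dB, -35.5°

At ω = 2 rad/s:
zero (1 + j2·0.05) = 1 + j0.1 → |·| ≈ 1.005, ∠ ≈ 5.71°
pole (1 + j2·0.25) = 1 + j0.5 → |·| ≈ 1.118, ∠ ≈ 26.57°
|H| = 5 · 1.005 / (1.118) ≈ 4.4946
Gain = 20 log₁₀(4.4946) ≈ 13.05 dB
∠H = (5.71°) − (26.57°) = -20.86°

At ω = 18 rad/s:
zero (1 + j18·0.05) = 1 + j0.9 → |·| ≈ 1.3454, ∠ ≈ 41.99°
pole (1 + j18·0.25) = 1 + j4.5 → |·| ≈ 4.6098, ∠ ≈ 77.47°
|H| = 5 · 1.3454 / (4.6098) ≈ 1.4593
Gain = 20 log₁₀(1.4593) ≈ 3.28 dB
∠H = (41.99°) − (77.47°) = -35.48°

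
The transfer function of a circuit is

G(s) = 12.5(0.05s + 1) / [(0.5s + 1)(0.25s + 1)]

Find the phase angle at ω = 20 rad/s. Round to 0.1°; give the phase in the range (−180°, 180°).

At ω = 20 rad/s:
zero (1 + j20·0.05) = 1 + j1 → |·| ≈ 1.4142, ∠ ≈ 45.00°
pole (1 + j20·0.5) = 1 + j10 → |·| ≈ 10.05, ∠ ≈ 84.29°
pole (1 + j20·0.25) = 1 + j5 → |·| ≈ 5.099, ∠ ≈ 78.69°
∠G = (45.00°) − (84.29° + 78.69°) = -117.98°

-118.0°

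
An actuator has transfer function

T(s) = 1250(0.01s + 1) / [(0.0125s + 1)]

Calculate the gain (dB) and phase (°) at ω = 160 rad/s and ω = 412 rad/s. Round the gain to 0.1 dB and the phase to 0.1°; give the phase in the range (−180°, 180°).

At ω = 160 rad/s:
zero (1 + j160·0.01) = 1 + j1.6 → |·| ≈ 1.8868, ∠ ≈ 57.99°
pole (1 + j160·0.0125) = 1 + j2 → |·| ≈ 2.2361, ∠ ≈ 63.43°
|T| = 1250 · 1.8868 / (2.2361) ≈ 1054.7
Gain = 20 log₁₀(1054.7) ≈ 60.46 dB
∠T = (57.99°) − (63.43°) = -5.44°

At ω = 412 rad/s:
zero (1 + j412·0.01) = 1 + j4.12 → |·| ≈ 4.2396, ∠ ≈ 76.36°
pole (1 + j412·0.0125) = 1 + j5.15 → |·| ≈ 5.2462, ∠ ≈ 79.01°
|T| = 1250 · 4.2396 / (5.2462) ≈ 1010.2
Gain = 20 log₁₀(1010.2) ≈ 60.09 dB
∠T = (76.36°) − (79.01°) = -2.65°

ω = 160: 60.5 dB, -5.4°; ω = 412: 60.1 dB, -2.7°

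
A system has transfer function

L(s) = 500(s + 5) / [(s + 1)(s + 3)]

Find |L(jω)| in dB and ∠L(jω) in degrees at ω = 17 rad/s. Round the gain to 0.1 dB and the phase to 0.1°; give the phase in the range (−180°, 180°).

At s = jω = j17:
zero (s+5): 5 + j17 → |·| = √(5²+17²) = √314 ≈ 17.72, ∠ = arctan(17/5) ≈ 73.61°
pole (s+1): 1 + j17 → |·| = √(1²+17²) = √290 ≈ 17.029, ∠ = arctan(17/1) ≈ 86.63°
pole (s+3): 3 + j17 → |·| = √(3²+17²) = √298 ≈ 17.263, ∠ = arctan(17/3) ≈ 79.99°
|L| = 500 · 17.72 / 293.97 ≈ 30.139
Gain = 20 log₁₀(30.139) ≈ 29.58 dB
∠L = 73.61° − 166.62° = -93.01°

29.6 dB, -93.0°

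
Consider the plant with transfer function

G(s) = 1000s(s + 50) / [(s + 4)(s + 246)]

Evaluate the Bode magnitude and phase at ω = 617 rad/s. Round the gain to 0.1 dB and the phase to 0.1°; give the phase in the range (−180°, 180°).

59.4 dB, 17.5°

At s = jω = j617:
zero (s+50): 50 + j617 → |·| = √(50²+617²) = √383189 ≈ 619.02, ∠ = arctan(617/50) ≈ 85.37°
zero at origin: s = j617 → |·| = 617, ∠ = 90.00°
pole (s+4): 4 + j617 → |·| = √(4²+617²) = √380705 ≈ 617.01, ∠ = arctan(617/4) ≈ 89.63°
pole (s+246): 246 + j617 → |·| = √(246²+617²) = √441205 ≈ 664.23, ∠ = arctan(617/246) ≈ 68.26°
|G| = 1000 · 3.8194e+05 / 4.0984e+05 ≈ 931.92
Gain = 20 log₁₀(931.92) ≈ 59.39 dB
∠G = 175.37° − 157.89° = 17.48°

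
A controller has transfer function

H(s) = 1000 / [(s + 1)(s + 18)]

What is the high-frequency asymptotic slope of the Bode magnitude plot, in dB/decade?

-40 dB/decade

Each pole contributes −20 dB/decade at high frequency; each zero contributes +20 dB/decade.
Net: 0 zero(s) − 2 pole(s) → -40 dB/decade.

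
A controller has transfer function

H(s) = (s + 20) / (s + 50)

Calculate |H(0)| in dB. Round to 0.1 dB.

H(0) = 20 / 50 = 0.4
20 log₁₀(0.4) ≈ -7.96 dB

-8.0 dB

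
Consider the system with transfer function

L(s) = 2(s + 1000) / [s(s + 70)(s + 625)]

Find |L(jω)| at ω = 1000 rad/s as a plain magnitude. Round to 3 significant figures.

2.39e-06

At s = jω = j1000:
zero (s+1000): 1000 + j1000 → |·| = √(1000²+1000²) = √2000000 ≈ 1414.2, ∠ = arctan(1000/1000) ≈ 45.00°
pole (s+70): 70 + j1000 → |·| = √(70²+1000²) = √1004900 ≈ 1002.4, ∠ = arctan(1000/70) ≈ 86.00°
pole (s+625): 625 + j1000 → |·| = √(625²+1000²) = √1390625 ≈ 1179.2, ∠ = arctan(1000/625) ≈ 57.99°
pole at origin: |s| = 1000, ∠ = 90.00° (in denominator)
|L| = 2 · 1414.2 / 1.182e+09 ≈ 2.3929e-06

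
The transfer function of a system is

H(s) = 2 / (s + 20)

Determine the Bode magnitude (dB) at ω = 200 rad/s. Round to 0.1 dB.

At s = jω = j200:
pole (s+20): 20 + j200 → |·| = √(20²+200²) = √40400 ≈ 201, ∠ = arctan(200/20) ≈ 84.29°
|H| = 2 / 201 ≈ 0.0099502
Gain = 20 log₁₀(0.0099502) ≈ -40.04 dB

-40.0 dB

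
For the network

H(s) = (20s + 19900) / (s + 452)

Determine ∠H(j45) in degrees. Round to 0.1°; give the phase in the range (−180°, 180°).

Substitute s = j45:
Numerator: 20(j45) + 19900 = 19900 + j900
Denominator: (j45) + 452 = 452 + j45
|N| = √(19900² + 900²) ≈ 19920, ∠N ≈ 2.59°
|D| = √(452² + 45²) ≈ 454.23, ∠D ≈ 5.69°
∠H = 2.59° − 5.69° = -3.10°

-3.1°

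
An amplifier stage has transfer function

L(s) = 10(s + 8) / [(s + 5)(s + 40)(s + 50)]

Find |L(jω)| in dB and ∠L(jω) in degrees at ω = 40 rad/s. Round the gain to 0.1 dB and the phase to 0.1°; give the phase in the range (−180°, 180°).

-51.1 dB, -87.8°

At s = jω = j40:
zero (s+8): 8 + j40 → |·| = √(8²+40²) = √1664 ≈ 40.792, ∠ = arctan(40/8) ≈ 78.69°
pole (s+5): 5 + j40 → |·| = √(5²+40²) = √1625 ≈ 40.311, ∠ = arctan(40/5) ≈ 82.87°
pole (s+40): 40 + j40 → |·| = √(40²+40²) = √3200 ≈ 56.569, ∠ = arctan(40/40) ≈ 45.00°
pole (s+50): 50 + j40 → |·| = √(50²+40²) = √4100 ≈ 64.031, ∠ = arctan(40/50) ≈ 38.66°
|L| = 10 · 40.792 / 1.4601e+05 ≈ 0.0027938
Gain = 20 log₁₀(0.0027938) ≈ -51.08 dB
∠L = 78.69° − 166.53° = -87.84°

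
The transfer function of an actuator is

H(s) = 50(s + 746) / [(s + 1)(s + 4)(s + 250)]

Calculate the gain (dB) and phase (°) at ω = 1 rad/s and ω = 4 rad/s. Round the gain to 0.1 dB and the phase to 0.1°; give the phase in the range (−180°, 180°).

ω = 1: 28.2 dB, -59.2°; ω = 4: 16.1 dB, -121.6°

At s = jω = j1:
zero (s+746): 746 + j1 → |·| = √(746²+1²) = √556517 ≈ 746, ∠ = arctan(1/746) ≈ 0.08°
pole (s+1): 1 + j1 → |·| = √(1²+1²) = √2 ≈ 1.4142, ∠ = arctan(1/1) ≈ 45.00°
pole (s+4): 4 + j1 → |·| = √(4²+1²) = √17 ≈ 4.1231, ∠ = arctan(1/4) ≈ 14.04°
pole (s+250): 250 + j1 → |·| = √(250²+1²) = √62501 ≈ 250, ∠ = arctan(1/250) ≈ 0.23°
|H| = 50 · 746 / 1457.7 ≈ 25.588
Gain = 20 log₁₀(25.588) ≈ 28.16 dB
∠H = 0.08° − 59.27° = -59.19°

At s = jω = j4:
zero (s+746): 746 + j4 → |·| = √(746²+4²) = √556532 ≈ 746.01, ∠ = arctan(4/746) ≈ 0.31°
pole (s+1): 1 + j4 → |·| = √(1²+4²) = √17 ≈ 4.1231, ∠ = arctan(4/1) ≈ 75.96°
pole (s+4): 4 + j4 → |·| = √(4²+4²) = √32 ≈ 5.6569, ∠ = arctan(4/4) ≈ 45.00°
pole (s+250): 250 + j4 → |·| = √(250²+4²) = √62516 ≈ 250.03, ∠ = arctan(4/250) ≈ 0.92°
|H| = 50 · 746.01 / 5831.7 ≈ 6.3962
Gain = 20 log₁₀(6.3962) ≈ 16.12 dB
∠H = 0.31° − 121.88° = -121.57°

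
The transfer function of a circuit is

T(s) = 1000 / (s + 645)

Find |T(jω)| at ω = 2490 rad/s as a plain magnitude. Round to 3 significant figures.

0.389

At s = jω = j2490:
pole (s+645): 645 + j2490 → |·| = √(645²+2490²) = √6616125 ≈ 2572.2, ∠ = arctan(2490/645) ≈ 75.48°
|T| = 1000 / 2572.2 ≈ 0.38877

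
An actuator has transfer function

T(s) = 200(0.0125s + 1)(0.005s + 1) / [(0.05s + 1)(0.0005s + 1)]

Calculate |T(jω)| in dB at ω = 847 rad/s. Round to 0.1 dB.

At ω = 847 rad/s:
zero (1 + j847·0.0125) = 1 + j10.5875 → |·| ≈ 10.635, ∠ ≈ 84.60°
zero (1 + j847·0.005) = 1 + j4.235 → |·| ≈ 4.3515, ∠ ≈ 76.71°
pole (1 + j847·0.05) = 1 + j42.35 → |·| ≈ 42.362, ∠ ≈ 88.65°
pole (1 + j847·0.0005) = 1 + j0.4235 → |·| ≈ 1.086, ∠ ≈ 22.95°
|T| = 200 · 10.635 · 4.3515 / (42.362 · 1.086) ≈ 201.19
Gain = 20 log₁₀(201.19) ≈ 46.07 dB

46.1 dB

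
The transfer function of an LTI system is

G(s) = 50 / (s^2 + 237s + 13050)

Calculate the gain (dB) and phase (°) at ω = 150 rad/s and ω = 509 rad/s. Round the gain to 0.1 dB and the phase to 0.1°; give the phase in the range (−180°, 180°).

Substitute s = j150:
Numerator: 50 = 50 + j0
Denominator: (j150)^2 + 237(j150) + 13050 = -9450 + j35550
|N| = √(50² + 0²) ≈ 50, ∠N ≈ 0.00°
|D| = √(9450² + 35550²) ≈ 36785, ∠D ≈ 104.89°
|G| = 50 / 36785 ≈ 0.0013592
Gain = 20 log₁₀(0.0013592) ≈ -57.33 dB
∠G = 0.00° − 104.89° = -104.89°

Substitute s = j509:
Numerator: 50 = 50 + j0
Denominator: (j509)^2 + 237(j509) + 13050 = -246031 + j120633
|N| = √(50² + 0²) ≈ 50, ∠N ≈ 0.00°
|D| = √(246031² + 120633²) ≈ 2.7401e+05, ∠D ≈ 153.88°
|G| = 50 / 2.7401e+05 ≈ 0.00018248
Gain = 20 log₁₀(0.00018248) ≈ -74.78 dB
∠G = 0.00° − 153.88° = -153.88°

ω = 150: -57.3 dB, -104.9°; ω = 509: -74.8 dB, -153.9°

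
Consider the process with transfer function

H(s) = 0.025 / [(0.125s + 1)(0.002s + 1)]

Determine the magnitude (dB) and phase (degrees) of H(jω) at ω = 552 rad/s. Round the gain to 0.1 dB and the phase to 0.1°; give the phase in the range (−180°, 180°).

At ω = 552 rad/s:
pole (1 + j552·0.125) = 1 + j69 → |·| ≈ 69.007, ∠ ≈ 89.17°
pole (1 + j552·0.002) = 1 + j1.104 → |·| ≈ 1.4896, ∠ ≈ 47.83°
|H| = 0.025 · 1 / (69.007 · 1.4896) ≈ 0.00024321
Gain = 20 log₁₀(0.00024321) ≈ -72.28 dB
∠H = (0°) − (89.17° + 47.83°) = -137.00°

-72.3 dB, -137.0°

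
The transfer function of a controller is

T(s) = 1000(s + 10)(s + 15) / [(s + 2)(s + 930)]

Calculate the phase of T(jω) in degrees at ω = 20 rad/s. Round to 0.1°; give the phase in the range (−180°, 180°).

31.0°

At s = jω = j20:
zero (s+10): 10 + j20 → |·| = √(10²+20²) = √500 ≈ 22.361, ∠ = arctan(20/10) ≈ 63.43°
zero (s+15): 15 + j20 → |·| = √(15²+20²) = √625 ≈ 25, ∠ = arctan(20/15) ≈ 53.13°
pole (s+2): 2 + j20 → |·| = √(2²+20²) = √404 ≈ 20.1, ∠ = arctan(20/2) ≈ 84.29°
pole (s+930): 930 + j20 → |·| = √(930²+20²) = √865300 ≈ 930.22, ∠ = arctan(20/930) ≈ 1.23°
∠T = 116.56° − 85.52° = 31.04°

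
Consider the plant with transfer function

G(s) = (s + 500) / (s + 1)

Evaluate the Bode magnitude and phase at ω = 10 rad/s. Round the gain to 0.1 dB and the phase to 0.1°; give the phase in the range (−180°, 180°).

At s = jω = j10:
zero (s+500): 500 + j10 → |·| = √(500²+10²) = √250100 ≈ 500.1, ∠ = arctan(10/500) ≈ 1.15°
pole (s+1): 1 + j10 → |·| = √(1²+10²) = √101 ≈ 10.05, ∠ = arctan(10/1) ≈ 84.29°
|G| = 1 · 500.1 / 10.05 ≈ 49.761
Gain = 20 log₁₀(49.761) ≈ 33.94 dB
∠G = 1.15° − 84.29° = -83.14°

33.9 dB, -83.1°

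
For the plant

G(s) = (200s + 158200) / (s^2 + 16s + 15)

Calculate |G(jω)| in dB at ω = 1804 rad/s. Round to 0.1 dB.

-18.3 dB

Substitute s = j1804:
Numerator: 200(j1804) + 158200 = 158200 + j360800
Denominator: (j1804)^2 + 16(j1804) + 15 = -3254401 + j28864
|N| = √(158200² + 360800²) ≈ 3.9396e+05, ∠N ≈ 66.32°
|D| = √(3254401² + 28864²) ≈ 3.2545e+06, ∠D ≈ 179.49°
|G| = 3.9396e+05 / 3.2545e+06 ≈ 0.12105
Gain = 20 log₁₀(0.12105) ≈ -18.34 dB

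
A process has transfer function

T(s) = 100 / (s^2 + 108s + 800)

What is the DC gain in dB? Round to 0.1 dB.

-18.1 dB

T(0) = 100 / 800 = 0.125
20 log₁₀(0.125) ≈ -18.06 dB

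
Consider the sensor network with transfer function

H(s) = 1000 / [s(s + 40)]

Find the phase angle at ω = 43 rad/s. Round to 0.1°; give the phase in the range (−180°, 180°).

-137.1°

At s = jω = j43:
pole (s+40): 40 + j43 → |·| = √(40²+43²) = √3449 ≈ 58.728, ∠ = arctan(43/40) ≈ 47.07°
pole at origin: |s| = 43, ∠ = 90.00° (in denominator)
∠H = 0.00° − 137.07° = -137.07°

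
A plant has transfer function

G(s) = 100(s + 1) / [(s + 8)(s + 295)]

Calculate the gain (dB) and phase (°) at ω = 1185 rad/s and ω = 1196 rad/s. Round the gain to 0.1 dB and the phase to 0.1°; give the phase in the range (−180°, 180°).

ω = 1185: -21.7 dB, -75.7°; ω = 1196: -21.8 dB, -75.8°

At s = jω = j1185:
zero (s+1): 1 + j1185 → |·| = √(1²+1185²) = √1404226 ≈ 1185, ∠ = arctan(1185/1) ≈ 89.95°
pole (s+8): 8 + j1185 → |·| = √(8²+1185²) = √1404289 ≈ 1185, ∠ = arctan(1185/8) ≈ 89.61°
pole (s+295): 295 + j1185 → |·| = √(295²+1185²) = √1491250 ≈ 1221.2, ∠ = arctan(1185/295) ≈ 76.02°
|G| = 100 · 1185 / 1.4471e+06 ≈ 0.081888
Gain = 20 log₁₀(0.081888) ≈ -21.74 dB
∠G = 89.95° − 165.63° = -75.68°

At s = jω = j1196:
zero (s+1): 1 + j1196 → |·| = √(1²+1196²) = √1430417 ≈ 1196, ∠ = arctan(1196/1) ≈ 89.95°
pole (s+8): 8 + j1196 → |·| = √(8²+1196²) = √1430480 ≈ 1196, ∠ = arctan(1196/8) ≈ 89.62°
pole (s+295): 295 + j1196 → |·| = √(295²+1196²) = √1517441 ≈ 1231.8, ∠ = arctan(1196/295) ≈ 76.14°
|G| = 100 · 1196 / 1.4732e+06 ≈ 0.081184
Gain = 20 log₁₀(0.081184) ≈ -21.81 dB
∠G = 89.95° − 165.76° = -75.81°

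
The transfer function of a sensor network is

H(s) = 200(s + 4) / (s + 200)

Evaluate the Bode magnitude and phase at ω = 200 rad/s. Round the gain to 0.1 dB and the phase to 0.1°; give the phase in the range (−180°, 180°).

At s = jω = j200:
zero (s+4): 4 + j200 → |·| = √(4²+200²) = √40016 ≈ 200.04, ∠ = arctan(200/4) ≈ 88.85°
pole (s+200): 200 + j200 → |·| = √(200²+200²) = √80000 ≈ 282.84, ∠ = arctan(200/200) ≈ 45.00°
|H| = 200 · 200.04 / 282.84 ≈ 141.45
Gain = 20 log₁₀(141.45) ≈ 43.01 dB
∠H = 88.85° − 45.00° = 43.85°

43.0 dB, 43.9°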